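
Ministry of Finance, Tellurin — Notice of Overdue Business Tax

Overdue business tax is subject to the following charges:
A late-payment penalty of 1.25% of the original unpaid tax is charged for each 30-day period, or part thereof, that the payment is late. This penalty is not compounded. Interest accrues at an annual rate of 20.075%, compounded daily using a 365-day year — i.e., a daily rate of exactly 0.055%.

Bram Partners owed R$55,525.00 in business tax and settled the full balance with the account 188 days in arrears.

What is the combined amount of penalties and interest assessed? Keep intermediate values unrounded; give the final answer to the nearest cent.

Penalty periods: ⌈188/30⌉ = 7; penalty = 7 × 1.25% × R$55,525.00 = R$4,858.44…
Interest: R$55,525.00 × ((1 + 0.00055)^188 − 1) = R$55,525.00 × 0.10890337… = R$6,046.8598…
Penalties + interest = R$4,858.4375 + R$6,046.8598… = R$10,905.30

R$10,905.30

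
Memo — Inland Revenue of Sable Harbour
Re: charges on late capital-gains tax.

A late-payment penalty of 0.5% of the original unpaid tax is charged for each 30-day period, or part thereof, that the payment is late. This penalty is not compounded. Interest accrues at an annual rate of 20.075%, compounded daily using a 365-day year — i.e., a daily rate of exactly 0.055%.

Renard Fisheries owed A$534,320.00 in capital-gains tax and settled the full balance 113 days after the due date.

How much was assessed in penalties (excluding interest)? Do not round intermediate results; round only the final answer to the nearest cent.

A$10,686.40

Penalty periods: ⌈113/30⌉ = 4; penalty = 4 × 0.5% × A$534,320.00 = A$10,686.40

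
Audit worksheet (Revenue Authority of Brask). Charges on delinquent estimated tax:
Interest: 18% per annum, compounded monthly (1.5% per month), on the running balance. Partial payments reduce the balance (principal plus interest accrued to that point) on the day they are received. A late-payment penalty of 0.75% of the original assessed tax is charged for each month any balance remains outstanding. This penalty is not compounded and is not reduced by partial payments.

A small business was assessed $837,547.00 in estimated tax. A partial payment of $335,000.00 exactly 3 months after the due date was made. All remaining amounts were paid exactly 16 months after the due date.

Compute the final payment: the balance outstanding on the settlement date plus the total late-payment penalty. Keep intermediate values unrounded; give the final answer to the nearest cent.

Balance at month 3: $837,547.0000 × (1 + 0.015)^3 = $875,804.7859…
After $335,000.00 payment: $875,804.7859… − $335,000.00 = $540,804.7859…
Balance at month 16: $540,804.7859… × (1 + 0.015)^13 = $656,294.9697…
Penalty: 16 × 0.75% × $837,547.00 = $100,505.64
Final settlement = outstanding balance + penalty = $656,294.9697… + $100,505.64 = $756,800.61

$756,800.61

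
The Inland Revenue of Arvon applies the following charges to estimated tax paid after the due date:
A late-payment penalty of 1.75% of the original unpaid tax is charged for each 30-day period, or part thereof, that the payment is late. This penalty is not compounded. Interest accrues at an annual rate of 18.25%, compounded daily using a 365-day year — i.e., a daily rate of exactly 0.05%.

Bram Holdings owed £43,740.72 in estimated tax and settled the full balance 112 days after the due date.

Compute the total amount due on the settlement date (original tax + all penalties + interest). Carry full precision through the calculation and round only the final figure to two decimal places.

Penalty periods: ⌈112/30⌉ = 4; penalty = 4 × 1.75% × £43,740.72 = £3,061.85…
Interest: £43,740.72 × ((1 + 0.0005)^112 − 1) = £43,740.72 × 0.05758288… = £2,518.7167…
Total = £43,740.72 + £3,061.8504 + £2,518.7167… = £49,321.29

£49,321.29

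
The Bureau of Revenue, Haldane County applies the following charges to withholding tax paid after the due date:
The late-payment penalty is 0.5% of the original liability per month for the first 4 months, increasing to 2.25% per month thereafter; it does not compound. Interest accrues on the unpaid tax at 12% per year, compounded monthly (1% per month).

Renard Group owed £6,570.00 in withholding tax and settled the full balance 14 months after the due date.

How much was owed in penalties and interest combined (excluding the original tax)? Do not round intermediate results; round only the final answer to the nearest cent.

Penalty, months 1–4: 4 × 0.5% × £6,570.00 = £131.40
Penalty, months 5–14: 10 × 2.25% × £6,570.00 = £1,478.25
Interest: £6,570.00 × ((1 + 0.01)^14 − 1) = £6,570.00 × 0.1494742… = £982.0456…
Penalties + interest = £1,609.6500 + £982.0456… = £2,591.70

£2,591.70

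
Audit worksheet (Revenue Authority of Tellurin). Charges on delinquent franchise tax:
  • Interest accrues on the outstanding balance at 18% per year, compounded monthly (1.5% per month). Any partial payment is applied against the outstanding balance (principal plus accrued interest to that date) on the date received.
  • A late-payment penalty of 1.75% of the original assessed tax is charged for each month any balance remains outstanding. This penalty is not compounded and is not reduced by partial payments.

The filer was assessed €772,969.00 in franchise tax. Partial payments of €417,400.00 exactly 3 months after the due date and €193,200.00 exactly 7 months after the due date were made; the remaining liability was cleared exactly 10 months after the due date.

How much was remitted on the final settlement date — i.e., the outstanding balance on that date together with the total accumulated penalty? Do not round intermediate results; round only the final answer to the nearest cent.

€367,057.33

Balance at month 3: €772,969.0000 × (1 + 0.015)^3 = €808,276.9678…
After €417,400.00 payment: €808,276.9678… − €417,400.00 = €390,876.9678…
Balance at month 7: €390,876.9678… × (1 + 0.015)^4 = €414,862.5664…
After €193,200.00 payment: €414,862.5664… − €193,200.00 = €221,662.5664…
Balance at month 10: €221,662.5664… × (1 + 0.015)^3 = €231,787.7523…
Penalty: 10 × 1.75% × €772,969.00 = €135,269.58…
Final settlement = outstanding balance + penalty = €231,787.7523… + €135,269.58… = €367,057.33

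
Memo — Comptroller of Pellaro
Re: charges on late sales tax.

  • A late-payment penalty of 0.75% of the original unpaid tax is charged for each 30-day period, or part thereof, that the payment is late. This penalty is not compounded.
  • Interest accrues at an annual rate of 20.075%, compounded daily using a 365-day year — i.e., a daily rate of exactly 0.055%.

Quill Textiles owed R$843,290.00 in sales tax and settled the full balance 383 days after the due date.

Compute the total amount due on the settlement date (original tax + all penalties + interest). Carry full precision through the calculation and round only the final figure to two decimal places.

Penalty periods: ⌈383/30⌉ = 13; penalty = 13 × 0.75% × R$843,290.00 = R$82,220.78…
Interest: R$843,290.00 × ((1 + 0.00055)^383 − 1) = R$843,290.00 × 0.23440873… = R$197,674.5360…
Total = R$843,290.00 + R$82,220.7750 + R$197,674.5360… = R$1,123,185.31

R$1,123,185.31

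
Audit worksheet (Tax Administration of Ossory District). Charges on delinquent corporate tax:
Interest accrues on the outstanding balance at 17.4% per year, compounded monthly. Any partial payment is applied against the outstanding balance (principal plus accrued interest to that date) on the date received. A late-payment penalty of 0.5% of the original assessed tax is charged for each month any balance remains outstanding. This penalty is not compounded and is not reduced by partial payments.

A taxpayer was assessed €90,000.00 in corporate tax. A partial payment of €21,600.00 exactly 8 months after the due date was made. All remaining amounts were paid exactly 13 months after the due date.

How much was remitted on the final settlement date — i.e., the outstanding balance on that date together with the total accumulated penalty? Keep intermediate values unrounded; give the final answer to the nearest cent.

€91,160.27

Monthly rate = 17.4% ÷ 12 = 1.45%
Balance at month 8: €90,000.0000 × (1 + 0.0145)^8 = €100,985.4768…
After €21,600.00 payment: €100,985.4768… − €21,600.00 = €79,385.4768…
Balance at month 13: €79,385.4768… × (1 + 0.0145)^5 = €85,310.2696…
Penalty: 13 × 0.5% × €90,000.00 = €5,850.00
Final settlement = outstanding balance + penalty = €85,310.2696… + €5,850.00 = €91,160.27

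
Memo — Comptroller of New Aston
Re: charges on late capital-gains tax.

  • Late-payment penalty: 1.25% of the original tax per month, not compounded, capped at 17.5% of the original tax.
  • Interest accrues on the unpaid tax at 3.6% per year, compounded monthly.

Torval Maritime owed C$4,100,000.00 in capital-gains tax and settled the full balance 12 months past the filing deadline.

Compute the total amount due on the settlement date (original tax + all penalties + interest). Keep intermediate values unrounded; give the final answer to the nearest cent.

C$4,865,059.92

Penalty: 12 × 1.25% × C$4,100,000.00 = C$615,000.00 (below the 17.5% cap of C$717,500.00)
Interest (3.6%/yr ÷ 12 = 0.3%/month): C$4,100,000.00 × ((1 + 0.003)^12 − 1) = C$150,059.9192…
Total = C$4,100,000.00 + C$615,000.0000 + C$150,059.9192… = C$4,865,059.92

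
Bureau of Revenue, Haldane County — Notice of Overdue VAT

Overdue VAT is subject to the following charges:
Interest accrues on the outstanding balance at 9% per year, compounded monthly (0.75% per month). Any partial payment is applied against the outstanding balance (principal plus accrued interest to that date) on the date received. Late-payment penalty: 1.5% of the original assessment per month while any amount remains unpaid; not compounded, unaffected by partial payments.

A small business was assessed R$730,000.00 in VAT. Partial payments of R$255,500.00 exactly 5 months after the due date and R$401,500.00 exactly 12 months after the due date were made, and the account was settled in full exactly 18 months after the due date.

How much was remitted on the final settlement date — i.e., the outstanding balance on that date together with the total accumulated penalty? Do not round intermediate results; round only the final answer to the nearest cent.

R$330,717.74

Balance at month 5: R$730,000.0000 × (1 + 0.0075)^5 = R$757,788.7163…
After R$255,500.00 payment: R$757,788.7163… − R$255,500.00 = R$502,288.7163…
Balance at month 12: R$502,288.7163… × (1 + 0.0075)^7 = R$529,259.6749…
After R$401,500.00 payment: R$529,259.6749… − R$401,500.00 = R$127,759.6749…
Balance at month 18: R$127,759.6749… × (1 + 0.0075)^6 = R$133,617.7415…
Penalty: 18 × 1.5% × R$730,000.00 = R$197,100.00
Final settlement = outstanding balance + penalty = R$133,617.7415… + R$197,100.00 = R$330,717.74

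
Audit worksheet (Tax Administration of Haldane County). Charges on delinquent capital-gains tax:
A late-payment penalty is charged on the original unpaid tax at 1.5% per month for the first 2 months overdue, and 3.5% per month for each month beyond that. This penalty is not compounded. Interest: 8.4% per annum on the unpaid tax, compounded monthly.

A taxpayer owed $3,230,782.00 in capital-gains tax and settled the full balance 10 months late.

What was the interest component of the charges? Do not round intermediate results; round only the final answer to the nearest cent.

$233,413.24

Interest (8.4%/yr ÷ 12 = 0.7%/month): $3,230,782.00 × ((1 + 0.007)^10 − 1) = $233,413.2361…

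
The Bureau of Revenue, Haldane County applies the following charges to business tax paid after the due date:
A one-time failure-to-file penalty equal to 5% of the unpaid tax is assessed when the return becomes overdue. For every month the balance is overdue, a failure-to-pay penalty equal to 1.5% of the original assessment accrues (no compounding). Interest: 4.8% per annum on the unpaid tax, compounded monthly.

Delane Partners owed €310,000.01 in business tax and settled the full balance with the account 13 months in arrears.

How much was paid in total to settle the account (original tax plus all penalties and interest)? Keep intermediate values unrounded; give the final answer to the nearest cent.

€402,462.62

Failure-to-file penalty: 5% × €310,000.01 = €15,500.00…
Failure-to-pay penalty: 13 × 1.5% × €310,000.01 = €60,450.00…
Interest (4.8%/yr ÷ 12 = 0.4%/month): €310,000.01 × ((1 + 0.004)^13 − 1) = €16,512.6119…
Total = €310,000.01 + €75,950.0025… + €16,512.6119… = €402,462.62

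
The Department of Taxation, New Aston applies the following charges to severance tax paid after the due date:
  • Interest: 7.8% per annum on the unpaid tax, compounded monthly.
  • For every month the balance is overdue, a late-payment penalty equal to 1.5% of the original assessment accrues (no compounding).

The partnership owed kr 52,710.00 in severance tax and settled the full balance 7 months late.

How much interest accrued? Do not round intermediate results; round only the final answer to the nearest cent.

kr 2,445.58

Interest (7.8%/yr ÷ 12 = 0.65%/month): kr 52,710.00 × ((1 + 0.0065)^7 − 1) = kr 2,445.5819…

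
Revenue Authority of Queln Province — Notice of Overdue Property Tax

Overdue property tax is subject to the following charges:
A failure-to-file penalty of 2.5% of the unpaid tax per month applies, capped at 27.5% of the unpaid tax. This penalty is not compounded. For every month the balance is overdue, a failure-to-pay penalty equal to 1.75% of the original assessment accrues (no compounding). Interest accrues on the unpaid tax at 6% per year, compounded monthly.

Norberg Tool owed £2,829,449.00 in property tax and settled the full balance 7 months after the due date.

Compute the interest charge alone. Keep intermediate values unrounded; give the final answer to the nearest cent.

Interest (6%/yr ÷ 12 = 0.5%/month): £2,829,449.00 × ((1 + 0.005)^7 − 1) = £100,528.6166…

£100,528.62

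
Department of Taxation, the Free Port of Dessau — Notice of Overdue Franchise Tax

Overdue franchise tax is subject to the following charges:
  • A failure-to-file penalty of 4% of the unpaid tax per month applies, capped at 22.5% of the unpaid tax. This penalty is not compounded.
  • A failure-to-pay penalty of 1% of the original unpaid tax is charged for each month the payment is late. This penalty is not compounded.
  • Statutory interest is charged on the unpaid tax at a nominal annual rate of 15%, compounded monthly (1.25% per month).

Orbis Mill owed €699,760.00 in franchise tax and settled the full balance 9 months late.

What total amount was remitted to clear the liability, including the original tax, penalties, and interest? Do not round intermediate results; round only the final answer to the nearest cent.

€1,002,960.53

Failure-to-file: 9 × 4% × €699,760.00 = €251,913.60, capped at 22.5% × €699,760.00 = €157,446.00
Failure-to-pay penalty: 9 × 1% × €699,760.00 = €62,978.40
Interest: €699,760.00 × ((1 + 0.0125)^9 − 1) = €699,760.00 × 0.1182922… = €82,776.1341…
Total = €699,760.00 + €220,424.4000 + €82,776.1341… = €1,002,960.53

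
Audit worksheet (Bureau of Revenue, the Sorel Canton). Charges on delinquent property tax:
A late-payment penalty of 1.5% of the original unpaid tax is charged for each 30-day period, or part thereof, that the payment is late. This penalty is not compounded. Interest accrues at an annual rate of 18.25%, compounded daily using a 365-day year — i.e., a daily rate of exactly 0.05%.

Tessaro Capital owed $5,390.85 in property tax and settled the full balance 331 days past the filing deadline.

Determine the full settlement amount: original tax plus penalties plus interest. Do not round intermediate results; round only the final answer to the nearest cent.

$7,331.20

Penalty periods: ⌈331/30⌉ = 12; penalty = 12 × 1.5% × $5,390.85 = $970.35…
Interest: $5,390.85 × ((1 + 0.0005)^331 − 1) = $5,390.85 × 0.17993416… = $969.9981…
Total = $5,390.85 + $970.3530 + $969.9981… = $7,331.20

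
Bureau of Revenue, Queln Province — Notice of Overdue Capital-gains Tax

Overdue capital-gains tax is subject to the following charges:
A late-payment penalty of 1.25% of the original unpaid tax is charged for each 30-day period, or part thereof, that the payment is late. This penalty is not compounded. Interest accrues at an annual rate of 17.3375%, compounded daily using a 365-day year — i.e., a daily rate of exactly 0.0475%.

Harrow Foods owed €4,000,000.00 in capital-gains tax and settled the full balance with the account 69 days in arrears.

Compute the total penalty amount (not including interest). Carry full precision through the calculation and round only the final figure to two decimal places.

€150,000.00

Penalty periods: ⌈69/30⌉ = 3; penalty = 3 × 1.25% × €4,000,000.00 = €150,000.00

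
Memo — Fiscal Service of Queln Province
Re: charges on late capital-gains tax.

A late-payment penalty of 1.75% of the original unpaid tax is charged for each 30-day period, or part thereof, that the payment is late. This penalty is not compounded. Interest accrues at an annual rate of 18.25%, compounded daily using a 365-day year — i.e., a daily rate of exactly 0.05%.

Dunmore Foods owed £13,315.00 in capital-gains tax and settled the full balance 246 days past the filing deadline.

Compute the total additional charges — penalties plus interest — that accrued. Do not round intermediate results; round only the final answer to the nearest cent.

£3,839.38

Penalty periods: ⌈246/30⌉ = 9; penalty = 9 × 1.75% × £13,315.00 = £2,097.11…
Interest: £13,315.00 × ((1 + 0.0005)^246 − 1) = £13,315.00 × 0.13084966… = £1,742.2632…
Penalties + interest = £2,097.1125 + £1,742.2632… = £3,839.38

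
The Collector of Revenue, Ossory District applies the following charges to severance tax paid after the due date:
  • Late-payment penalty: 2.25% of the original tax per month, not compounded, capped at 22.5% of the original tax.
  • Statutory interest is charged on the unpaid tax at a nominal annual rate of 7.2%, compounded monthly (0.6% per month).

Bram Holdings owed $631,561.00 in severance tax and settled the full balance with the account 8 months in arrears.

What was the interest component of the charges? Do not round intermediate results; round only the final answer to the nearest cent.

$30,959.24

Interest: $631,561.00 × ((1 + 0.006)^8 − 1) = $631,561.00 × 0.0490202… = $30,959.2384…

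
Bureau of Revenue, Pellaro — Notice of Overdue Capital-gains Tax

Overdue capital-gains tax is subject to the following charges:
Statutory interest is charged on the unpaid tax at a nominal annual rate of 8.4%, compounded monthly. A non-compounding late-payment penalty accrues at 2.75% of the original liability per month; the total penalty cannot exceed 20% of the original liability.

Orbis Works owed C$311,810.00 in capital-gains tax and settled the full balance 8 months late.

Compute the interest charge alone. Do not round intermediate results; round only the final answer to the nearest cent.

Interest (8.4%/yr ÷ 12 = 0.7%/month): C$311,810.00 × ((1 + 0.007)^8 − 1) = C$17,895.2053…

C$17,895.21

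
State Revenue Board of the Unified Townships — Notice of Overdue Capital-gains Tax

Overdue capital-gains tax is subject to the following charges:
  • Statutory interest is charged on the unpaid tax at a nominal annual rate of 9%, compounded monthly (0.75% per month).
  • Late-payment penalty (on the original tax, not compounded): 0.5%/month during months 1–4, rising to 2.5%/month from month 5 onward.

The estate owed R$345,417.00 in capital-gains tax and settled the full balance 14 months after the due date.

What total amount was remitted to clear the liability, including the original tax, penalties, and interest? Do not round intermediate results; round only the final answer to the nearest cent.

Penalty, months 1–4: 4 × 0.5% × R$345,417.00 = R$6,908.34
Penalty, months 5–14: 10 × 2.5% × R$345,417.00 = R$86,354.25
Interest: R$345,417.00 × ((1 + 0.0075)^14 − 1) = R$345,417.00 × 0.1102755… = R$38,091.0420…
Total = R$345,417.00 + R$93,262.5900 + R$38,091.0420… = R$476,770.63

R$476,770.63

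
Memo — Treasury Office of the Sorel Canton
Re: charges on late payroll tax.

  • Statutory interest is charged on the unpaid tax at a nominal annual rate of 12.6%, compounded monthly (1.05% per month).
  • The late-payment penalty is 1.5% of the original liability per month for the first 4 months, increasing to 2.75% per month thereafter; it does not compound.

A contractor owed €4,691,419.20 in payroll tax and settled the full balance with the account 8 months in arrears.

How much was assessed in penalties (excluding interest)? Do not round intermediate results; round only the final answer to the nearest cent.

Penalty, months 1–4: 4 × 1.5% × €4,691,419.20 = €281,485.15…
Penalty, months 5–8: 4 × 2.75% × €4,691,419.20 = €516,056.11…
Total penalty = €281,485.15… + €516,056.11… = €797,541.26

€797,541.26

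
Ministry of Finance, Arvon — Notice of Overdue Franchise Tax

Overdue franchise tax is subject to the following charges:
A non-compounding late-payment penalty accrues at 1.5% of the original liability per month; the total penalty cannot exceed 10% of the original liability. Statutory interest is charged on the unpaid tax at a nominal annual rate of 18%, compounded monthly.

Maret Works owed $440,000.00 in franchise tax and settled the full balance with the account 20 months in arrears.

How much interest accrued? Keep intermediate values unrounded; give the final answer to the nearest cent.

$152,616.20

Interest (18%/yr ÷ 12 = 1.5%/month): $440,000.00 × ((1 + 0.015)^20 − 1) = $152,616.2029…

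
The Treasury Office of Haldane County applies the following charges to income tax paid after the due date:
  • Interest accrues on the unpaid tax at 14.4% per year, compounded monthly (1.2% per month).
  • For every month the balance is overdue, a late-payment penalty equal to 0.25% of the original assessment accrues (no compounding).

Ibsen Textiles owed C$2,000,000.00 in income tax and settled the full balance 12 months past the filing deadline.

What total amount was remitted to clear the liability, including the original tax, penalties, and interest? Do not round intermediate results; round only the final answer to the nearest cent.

C$2,367,789.25

Late-payment penalty = 0.25% × C$2,000,000.00 × 12 mo = C$60,000.00
Interest: C$2,000,000.00 × ((1 + 0.012)^12 − 1) = C$2,000,000.00 × 0.1538946… = C$307,789.2484…
Total = C$2,000,000.00 + C$60,000.0000 + C$307,789.2484… = C$2,367,789.25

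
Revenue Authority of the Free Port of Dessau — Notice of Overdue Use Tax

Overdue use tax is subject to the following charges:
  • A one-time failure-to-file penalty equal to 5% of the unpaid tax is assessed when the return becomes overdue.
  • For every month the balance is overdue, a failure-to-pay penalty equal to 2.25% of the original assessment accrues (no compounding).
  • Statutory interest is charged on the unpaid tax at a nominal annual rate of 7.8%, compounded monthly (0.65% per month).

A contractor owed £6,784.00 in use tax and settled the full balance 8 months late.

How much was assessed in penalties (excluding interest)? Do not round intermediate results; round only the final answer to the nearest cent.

Failure-to-file penalty: 5% × £6,784.00 = £339.20
Failure-to-pay penalty = 2.25% × £6,784.00 × 8 mo = £1,221.12
Total penalty = £339.20 + £1,221.12 = £1,560.32

£1,560.32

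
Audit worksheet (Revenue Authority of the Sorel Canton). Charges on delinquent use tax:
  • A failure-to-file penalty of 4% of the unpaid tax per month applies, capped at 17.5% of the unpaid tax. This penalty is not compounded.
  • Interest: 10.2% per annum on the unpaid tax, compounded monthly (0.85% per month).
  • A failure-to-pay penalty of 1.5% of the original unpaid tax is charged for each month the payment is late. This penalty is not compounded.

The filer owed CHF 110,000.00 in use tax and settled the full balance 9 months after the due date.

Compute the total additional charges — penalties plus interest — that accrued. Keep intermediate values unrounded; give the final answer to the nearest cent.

Failure-to-file: 9 × 4% × CHF 110,000.00 = CHF 39,600.00, capped at 17.5% × CHF 110,000.00 = CHF 19,250.00
Failure-to-pay penalty = 1.5% × CHF 110,000.00 × 9 mo = CHF 14,850.00
Interest: CHF 110,000.00 × ((1 + 0.0085)^9 − 1) = CHF 110,000.00 × 0.0791532… = CHF 8,706.8575…
Penalties + interest = CHF 34,100.0000 + CHF 8,706.8575… = CHF 42,806.86

CHF 42,806.86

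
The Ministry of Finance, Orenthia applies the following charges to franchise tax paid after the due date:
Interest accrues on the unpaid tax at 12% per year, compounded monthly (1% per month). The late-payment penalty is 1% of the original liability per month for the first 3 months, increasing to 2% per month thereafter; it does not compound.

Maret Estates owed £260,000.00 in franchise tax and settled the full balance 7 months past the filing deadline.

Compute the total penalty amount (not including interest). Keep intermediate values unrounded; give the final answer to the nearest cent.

£28,600.00

Penalty, months 1–3: 3 × 1% × £260,000.00 = £7,800.00
Penalty, months 4–7: 4 × 2% × £260,000.00 = £20,800.00
Total penalty = £7,800.00 + £20,800.00 = £28,600.00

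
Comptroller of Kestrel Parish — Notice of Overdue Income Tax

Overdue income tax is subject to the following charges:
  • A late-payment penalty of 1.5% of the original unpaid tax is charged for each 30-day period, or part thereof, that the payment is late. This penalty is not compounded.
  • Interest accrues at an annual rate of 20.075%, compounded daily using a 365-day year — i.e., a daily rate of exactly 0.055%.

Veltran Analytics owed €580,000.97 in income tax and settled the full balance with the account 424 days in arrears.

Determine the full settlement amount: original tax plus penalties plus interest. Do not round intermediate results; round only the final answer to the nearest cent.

Penalty periods: ⌈424/30⌉ = 15; penalty = 15 × 1.5% × €580,000.97 = €130,500.22…
Interest: €580,000.97 × ((1 + 0.00055)^424 − 1) = €580,000.97 × 0.26255304… = €152,281.0181…
Total = €580,000.97 + €130,500.2183… + €152,281.0181… = €862,782.21

€862,782.21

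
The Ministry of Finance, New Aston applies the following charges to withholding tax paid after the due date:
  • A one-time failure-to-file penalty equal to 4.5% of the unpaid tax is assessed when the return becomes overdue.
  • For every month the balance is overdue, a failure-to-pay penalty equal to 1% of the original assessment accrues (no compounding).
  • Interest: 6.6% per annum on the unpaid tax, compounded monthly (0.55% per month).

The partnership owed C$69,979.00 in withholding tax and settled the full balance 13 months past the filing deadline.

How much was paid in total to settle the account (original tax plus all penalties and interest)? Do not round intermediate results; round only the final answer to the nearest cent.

Failure-to-file penalty: 4.5% × C$69,979.00 = C$3,149.06…
Failure-to-pay penalty = 1% × C$69,979.00 × 13 mo = C$9,097.27
Interest: C$69,979.00 × ((1 + 0.0055)^13 − 1) = C$69,979.00 × 0.0739077… = C$5,171.9900…
Total = C$69,979.00 + C$12,246.3250 + C$5,171.9900… = C$87,397.32

C$87,397.32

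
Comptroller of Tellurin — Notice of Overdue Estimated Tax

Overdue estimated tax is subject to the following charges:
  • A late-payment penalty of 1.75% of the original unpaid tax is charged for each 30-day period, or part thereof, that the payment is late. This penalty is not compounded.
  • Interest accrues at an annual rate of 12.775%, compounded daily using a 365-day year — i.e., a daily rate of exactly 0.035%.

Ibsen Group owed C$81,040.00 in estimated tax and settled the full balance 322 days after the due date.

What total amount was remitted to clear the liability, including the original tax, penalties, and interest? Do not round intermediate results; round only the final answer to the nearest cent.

Penalty periods: ⌈322/30⌉ = 11; penalty = 11 × 1.75% × C$81,040.00 = C$15,600.20
Interest: C$81,040.00 × ((1 + 0.00035)^322 − 1) = C$81,040.00 × 0.11927402… = C$9,665.9669…
Total = C$81,040.00 + C$15,600.2000 + C$9,665.9669… = C$106,306.17

C$106,306.17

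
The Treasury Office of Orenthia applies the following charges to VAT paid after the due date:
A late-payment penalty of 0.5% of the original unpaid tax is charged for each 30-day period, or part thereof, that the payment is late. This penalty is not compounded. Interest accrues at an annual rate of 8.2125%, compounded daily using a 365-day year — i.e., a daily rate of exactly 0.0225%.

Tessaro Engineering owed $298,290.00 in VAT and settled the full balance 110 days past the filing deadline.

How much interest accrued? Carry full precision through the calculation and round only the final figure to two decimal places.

$7,473.95

Interest: $298,290.00 × ((1 + 0.000225)^110 − 1) = $298,290.00 × 0.02505597… = $7,473.9453…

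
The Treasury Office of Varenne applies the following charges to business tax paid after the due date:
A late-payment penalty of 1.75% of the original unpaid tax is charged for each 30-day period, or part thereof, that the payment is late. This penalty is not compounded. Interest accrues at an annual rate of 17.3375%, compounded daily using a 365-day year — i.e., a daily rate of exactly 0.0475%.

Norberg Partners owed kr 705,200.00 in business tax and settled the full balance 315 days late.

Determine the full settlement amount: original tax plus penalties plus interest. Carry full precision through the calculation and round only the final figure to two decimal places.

kr 954,740.22

Penalty periods: ⌈315/30⌉ = 11; penalty = 11 × 1.75% × kr 705,200.00 = kr 135,751.00
Interest: kr 705,200.00 × ((1 + 0.000475)^315 − 1) = kr 705,200.00 × 0.16135738… = kr 113,789.2237…
Total = kr 705,200.00 + kr 135,751.0000 + kr 113,789.2237… = kr 954,740.22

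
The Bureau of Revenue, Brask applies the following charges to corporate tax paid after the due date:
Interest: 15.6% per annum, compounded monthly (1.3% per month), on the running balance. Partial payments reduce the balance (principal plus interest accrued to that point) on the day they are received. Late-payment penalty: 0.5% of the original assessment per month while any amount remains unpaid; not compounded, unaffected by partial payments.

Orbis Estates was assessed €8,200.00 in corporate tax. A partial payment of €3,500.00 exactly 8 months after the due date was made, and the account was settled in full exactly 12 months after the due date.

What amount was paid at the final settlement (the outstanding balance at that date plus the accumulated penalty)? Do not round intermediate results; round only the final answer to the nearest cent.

Balance at month 8: €8,200.0000 × (1 + 0.013)^8 = €9,092.6278…
After €3,500.00 payment: €9,092.6278… − €3,500.00 = €5,592.6278…
Balance at month 12: €5,592.6278… × (1 + 0.013)^4 = €5,889.1647…
Penalty: 12 × 0.5% × €8,200.00 = €492.00
Final settlement = outstanding balance + penalty = €5,889.1647… + €492.00 = €6,381.16

€6,381.16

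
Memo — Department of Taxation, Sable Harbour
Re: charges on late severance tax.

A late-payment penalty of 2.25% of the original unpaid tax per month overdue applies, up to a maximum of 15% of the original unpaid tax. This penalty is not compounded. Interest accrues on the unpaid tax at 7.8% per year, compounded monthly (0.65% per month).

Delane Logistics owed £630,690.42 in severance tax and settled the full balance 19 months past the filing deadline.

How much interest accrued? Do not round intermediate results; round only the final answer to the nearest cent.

£82,619.13

Interest: £630,690.42 × ((1 + 0.0065)^19 − 1) = £630,690.42 × 0.1309979… = £82,619.1316…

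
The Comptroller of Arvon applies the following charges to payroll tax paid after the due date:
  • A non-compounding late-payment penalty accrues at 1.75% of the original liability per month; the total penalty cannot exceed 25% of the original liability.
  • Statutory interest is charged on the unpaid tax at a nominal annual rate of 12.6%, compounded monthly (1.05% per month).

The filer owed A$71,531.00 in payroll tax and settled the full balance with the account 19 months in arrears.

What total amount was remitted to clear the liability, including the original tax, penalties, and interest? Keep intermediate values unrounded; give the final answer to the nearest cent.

A$105,116.46

Penalty (uncapped): 19 × 1.75% × A$71,531.00 = A$23,784.06…; cap = 25% × A$71,531.00 = A$17,882.75 → penalty = A$17,882.75
Interest: A$71,531.00 × ((1 + 0.0105)^19 − 1) = A$71,531.00 × 0.2195231… = A$15,702.7085…
Total = A$71,531.00 + A$17,882.7500 + A$15,702.7085… = A$105,116.46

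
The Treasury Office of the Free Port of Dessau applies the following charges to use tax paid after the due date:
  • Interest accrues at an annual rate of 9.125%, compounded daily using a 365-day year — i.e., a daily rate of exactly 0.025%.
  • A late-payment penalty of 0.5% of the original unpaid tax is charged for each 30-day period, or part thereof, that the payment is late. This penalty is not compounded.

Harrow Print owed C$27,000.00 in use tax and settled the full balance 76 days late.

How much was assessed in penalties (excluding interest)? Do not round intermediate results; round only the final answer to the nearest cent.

C$405.00

Penalty periods: ⌈76/30⌉ = 3; penalty = 3 × 0.5% × C$27,000.00 = C$405.00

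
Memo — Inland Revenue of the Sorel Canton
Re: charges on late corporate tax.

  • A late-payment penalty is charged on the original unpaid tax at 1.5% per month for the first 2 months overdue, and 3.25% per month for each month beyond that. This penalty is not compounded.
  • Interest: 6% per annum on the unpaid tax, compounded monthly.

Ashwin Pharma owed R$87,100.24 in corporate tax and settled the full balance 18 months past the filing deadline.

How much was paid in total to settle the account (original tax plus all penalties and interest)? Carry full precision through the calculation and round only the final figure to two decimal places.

R$143,186.61

Penalty, months 1–2: 2 × 1.5% × R$87,100.24 = R$2,613.01…
Penalty, months 3–18: 16 × 3.25% × R$87,100.24 = R$45,292.12…
Interest (6%/yr ÷ 12 = 0.5%/month): R$87,100.24 × ((1 + 0.005)^18 − 1) = R$8,181.2332…
Total = R$87,100.24 + R$47,905.1320 + R$8,181.2332… = R$143,186.61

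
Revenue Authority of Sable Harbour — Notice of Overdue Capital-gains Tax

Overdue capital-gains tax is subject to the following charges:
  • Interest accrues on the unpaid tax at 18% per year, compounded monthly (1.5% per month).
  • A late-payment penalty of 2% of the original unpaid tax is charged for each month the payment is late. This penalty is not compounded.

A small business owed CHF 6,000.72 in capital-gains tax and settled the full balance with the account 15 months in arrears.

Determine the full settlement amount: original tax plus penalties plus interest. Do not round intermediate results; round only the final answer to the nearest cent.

CHF 9,302.51

Late-payment penalty = 2% × CHF 6,000.72 × 15 mo = CHF 1,800.22…
Interest: CHF 6,000.72 × ((1 + 0.015)^15 − 1) = CHF 6,000.72 × 0.2502321… = CHF 1,501.5726…
Total = CHF 6,000.72 + CHF 1,800.2160 + CHF 1,501.5726… = CHF 9,302.51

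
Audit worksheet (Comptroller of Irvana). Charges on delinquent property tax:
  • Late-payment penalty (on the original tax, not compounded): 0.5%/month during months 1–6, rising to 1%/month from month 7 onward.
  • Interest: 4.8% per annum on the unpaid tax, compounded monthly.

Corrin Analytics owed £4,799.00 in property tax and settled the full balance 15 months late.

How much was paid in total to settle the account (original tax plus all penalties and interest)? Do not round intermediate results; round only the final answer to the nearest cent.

£5,671.02

Penalty, months 1–6: 6 × 0.5% × £4,799.00 = £143.97
Penalty, months 7–15: 9 × 1% × £4,799.00 = £431.91
Interest (4.8%/yr ÷ 12 = 0.4%/month): £4,799.00 × ((1 + 0.004)^15 − 1) = £296.1438…
Total = £4,799.00 + £575.8800 + £296.1438… = £5,671.02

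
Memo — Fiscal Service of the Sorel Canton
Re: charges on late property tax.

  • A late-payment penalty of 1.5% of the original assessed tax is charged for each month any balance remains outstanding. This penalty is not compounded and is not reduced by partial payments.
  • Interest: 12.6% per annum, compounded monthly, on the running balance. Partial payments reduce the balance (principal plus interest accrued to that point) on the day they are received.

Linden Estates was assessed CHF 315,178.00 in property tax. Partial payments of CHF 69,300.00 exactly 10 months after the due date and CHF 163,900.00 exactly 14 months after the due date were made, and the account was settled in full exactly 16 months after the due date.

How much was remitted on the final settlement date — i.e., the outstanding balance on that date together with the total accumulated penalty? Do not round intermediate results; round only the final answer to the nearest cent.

CHF 207,009.81

Monthly rate = 12.6% ÷ 12 = 1.05%
Balance at month 10: CHF 315,178.0000 × (1 + 0.0105)^10 = CHF 349,879.9645…
After CHF 69,300.00 payment: CHF 349,879.9645… − CHF 69,300.00 = CHF 280,579.9645…
Balance at month 14: CHF 280,579.9645… × (1 + 0.0105)^4 = CHF 292,551.2293…
After CHF 163,900.00 payment: CHF 292,551.2293… − CHF 163,900.00 = CHF 128,651.2293…
Balance at month 16: CHF 128,651.2293… × (1 + 0.0105)^2 = CHF 131,367.0889…
Penalty: 16 × 1.5% × CHF 315,178.00 = CHF 75,642.72
Final settlement = outstanding balance + penalty = CHF 131,367.0889… + CHF 75,642.72 = CHF 207,009.81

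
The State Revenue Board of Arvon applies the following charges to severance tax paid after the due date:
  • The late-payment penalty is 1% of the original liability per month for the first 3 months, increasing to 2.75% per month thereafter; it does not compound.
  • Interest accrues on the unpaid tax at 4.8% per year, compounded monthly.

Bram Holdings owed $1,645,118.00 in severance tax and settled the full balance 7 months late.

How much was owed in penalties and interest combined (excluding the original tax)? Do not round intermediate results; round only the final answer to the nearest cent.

Penalty, months 1–3: 3 × 1% × $1,645,118.00 = $49,353.54
Penalty, months 4–7: 4 × 2.75% × $1,645,118.00 = $180,962.98
Interest (4.8%/yr ÷ 12 = 0.4%/month): $1,645,118.00 × ((1 + 0.004)^7 − 1) = $46,619.7635…
Penalties + interest = $230,316.5200 + $46,619.7635… = $276,936.28

$276,936.28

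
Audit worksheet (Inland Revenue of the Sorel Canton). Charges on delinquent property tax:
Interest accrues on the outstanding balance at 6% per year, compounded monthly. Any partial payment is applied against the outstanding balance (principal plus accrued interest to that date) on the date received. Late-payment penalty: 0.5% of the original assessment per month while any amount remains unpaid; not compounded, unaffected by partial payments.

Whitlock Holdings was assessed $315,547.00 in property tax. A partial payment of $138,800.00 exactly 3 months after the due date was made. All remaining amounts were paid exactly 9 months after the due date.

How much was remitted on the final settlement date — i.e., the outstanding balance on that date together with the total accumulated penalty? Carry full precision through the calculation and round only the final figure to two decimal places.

$201,217.16

Monthly rate = 6% ÷ 12 = 0.5%
Balance at month 3: $315,547.0000 × (1 + 0.005)^3 = $320,303.9105…
After $138,800.00 payment: $320,303.9105… − $138,800.00 = $181,503.9105…
Balance at month 9: $181,503.9105… × (1 + 0.005)^6 = $187,017.5472…
Penalty: 9 × 0.5% × $315,547.00 = $14,199.62…
Final settlement = outstanding balance + penalty = $187,017.5472… + $14,199.62… = $201,217.16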